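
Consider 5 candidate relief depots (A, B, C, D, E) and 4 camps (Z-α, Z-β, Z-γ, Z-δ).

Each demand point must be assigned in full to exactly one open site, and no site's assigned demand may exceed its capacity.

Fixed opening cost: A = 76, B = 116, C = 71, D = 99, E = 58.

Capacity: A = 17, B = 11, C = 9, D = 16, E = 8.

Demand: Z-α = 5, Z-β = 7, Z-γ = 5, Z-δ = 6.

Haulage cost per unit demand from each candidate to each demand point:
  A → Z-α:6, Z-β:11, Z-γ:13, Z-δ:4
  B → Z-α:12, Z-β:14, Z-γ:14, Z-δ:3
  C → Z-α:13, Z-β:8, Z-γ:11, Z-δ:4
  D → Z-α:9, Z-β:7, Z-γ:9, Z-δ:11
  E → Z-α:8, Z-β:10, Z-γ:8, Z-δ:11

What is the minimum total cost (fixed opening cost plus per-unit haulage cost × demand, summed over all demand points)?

Open {A, C}; cheapest assignment that respects the capacities:
  A (cap 17, load 16): Z-α, Z-γ, Z-δ — cost 5×6 + 5×13 + 6×4 = 119
  C (cap 9, load 7): Z-β — cost 7×8 = 56
  Shipping 175, fixed 147 → total 322.
  Any other capacity-feasible assignment to {A, C} ships for at least 175.
Compare {A, D}: its best feasible assignment gives total 323.
Compare {A, E}: its best feasible assignment gives total 323.
Every other set of open sites that can feasibly serve all demand totals ≥ 323 even under its best assignment. Minimum: 322.

322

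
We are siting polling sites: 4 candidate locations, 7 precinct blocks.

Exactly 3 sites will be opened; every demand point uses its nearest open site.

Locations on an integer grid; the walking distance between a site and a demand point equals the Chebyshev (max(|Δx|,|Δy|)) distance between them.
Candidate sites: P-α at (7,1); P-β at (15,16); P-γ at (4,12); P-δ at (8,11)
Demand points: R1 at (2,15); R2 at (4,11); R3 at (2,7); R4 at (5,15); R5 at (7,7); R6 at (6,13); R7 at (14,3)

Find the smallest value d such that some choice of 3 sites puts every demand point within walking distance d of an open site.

Open {P-α, P-β, P-γ}.
  Farthest demand point is R7 at walking distance 7 (to P-α); all others are ≤ 7.
With {P-α, P-β, P-δ} the worst case is 7.
With {P-α, P-γ, P-δ} the worst case is 7.
No size-3 selection achieves below 7.

7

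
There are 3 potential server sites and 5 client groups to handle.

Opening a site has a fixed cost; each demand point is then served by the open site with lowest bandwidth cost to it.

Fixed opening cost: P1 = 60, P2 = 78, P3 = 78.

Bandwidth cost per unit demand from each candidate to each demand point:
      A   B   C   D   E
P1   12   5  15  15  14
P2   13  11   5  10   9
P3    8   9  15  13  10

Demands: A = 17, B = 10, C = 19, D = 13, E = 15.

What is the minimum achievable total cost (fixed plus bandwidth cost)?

Open {P2, P3}: assign each demand point to its cheapest open site.
  A→P3 17×8=136, B→P3 10×9=90, C→P2 19×5=95, D→P2 13×10=130, E→P2 15×9=135
  bandwidth cost 586, fixed 156 → total 742.
Compare {P1, P2}: bandwidth cost 614 + fixed 138 = 752.
Compare {P1, P2, P3}: bandwidth cost 546 + fixed 216 = 762.
Compare {P2}: bandwidth cost 691 + fixed 78 = 769.
All other subsets cost ≥ 752. Minimum total cost: 742.

742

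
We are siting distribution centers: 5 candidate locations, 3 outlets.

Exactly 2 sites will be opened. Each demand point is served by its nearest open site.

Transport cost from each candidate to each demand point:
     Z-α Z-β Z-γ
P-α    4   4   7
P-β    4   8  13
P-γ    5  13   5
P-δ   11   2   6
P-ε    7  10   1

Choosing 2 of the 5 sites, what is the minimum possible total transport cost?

9

Open {P-α, P-ε}.
  Z-α→P-α 4, Z-β→P-α 4, Z-γ→P-ε 1  ⇒ total 9.
Compare {P-δ, P-ε}: total 10.
Compare {P-α, P-δ}: total 12.
No size-2 selection does better; minimum is 9.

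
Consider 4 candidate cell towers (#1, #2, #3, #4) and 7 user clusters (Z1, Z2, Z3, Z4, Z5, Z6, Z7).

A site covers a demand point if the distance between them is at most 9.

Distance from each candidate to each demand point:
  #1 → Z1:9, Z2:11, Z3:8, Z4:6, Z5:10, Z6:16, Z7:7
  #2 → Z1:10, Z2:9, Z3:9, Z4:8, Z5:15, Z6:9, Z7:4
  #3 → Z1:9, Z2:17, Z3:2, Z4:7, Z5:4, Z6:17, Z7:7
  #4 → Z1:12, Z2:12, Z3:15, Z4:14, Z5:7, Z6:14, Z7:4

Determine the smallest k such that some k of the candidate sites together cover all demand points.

Coverage sets (demand points within 9 of each site):
  #1: {Z1, Z3, Z4, Z7}
  #2: {Z2, Z3, Z4, Z6, Z7}
  #3: {Z1, Z3, Z4, Z5, Z7}
  #4: {Z5, Z7}
No single site covers all 7 demand points.
But {#2, #3} covers everything, so the minimum is 2.

2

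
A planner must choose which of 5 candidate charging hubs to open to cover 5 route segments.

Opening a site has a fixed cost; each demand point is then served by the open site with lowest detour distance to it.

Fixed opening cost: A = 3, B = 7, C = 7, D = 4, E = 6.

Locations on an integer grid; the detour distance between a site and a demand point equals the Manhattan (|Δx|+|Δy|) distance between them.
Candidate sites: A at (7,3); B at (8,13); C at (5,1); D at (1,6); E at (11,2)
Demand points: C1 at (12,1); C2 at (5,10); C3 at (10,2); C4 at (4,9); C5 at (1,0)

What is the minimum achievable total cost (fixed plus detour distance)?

Open {D, E}: assign each demand point to its cheapest open site.
  C1→E 2, C2→D 8, C3→E 1, C4→D 6, C5→D 6
  detour distance 23, fixed 10 → total 33.
Compare {A, D, E}: detour distance 23 + fixed 13 = 36.
Compare {A, D}: detour distance 31 + fixed 7 = 38.
Compare {B, D, E}: detour distance 21 + fixed 17 = 38.
All other subsets cost ≥ 36. Minimum total cost: 33.

33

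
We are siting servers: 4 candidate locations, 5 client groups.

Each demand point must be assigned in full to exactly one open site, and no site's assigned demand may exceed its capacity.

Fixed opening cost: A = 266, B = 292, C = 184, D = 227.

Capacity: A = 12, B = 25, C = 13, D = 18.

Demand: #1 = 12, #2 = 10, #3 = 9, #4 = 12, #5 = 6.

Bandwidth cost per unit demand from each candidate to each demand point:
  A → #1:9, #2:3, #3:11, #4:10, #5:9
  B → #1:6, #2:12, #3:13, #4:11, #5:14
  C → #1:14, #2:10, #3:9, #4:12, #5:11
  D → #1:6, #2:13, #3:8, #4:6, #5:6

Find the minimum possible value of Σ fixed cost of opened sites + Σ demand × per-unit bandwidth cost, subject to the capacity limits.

1084

Open {B, C, D}; cheapest assignment that respects the capacities:
  B (cap 25, load 22): #1, #2 — cost 12×6 + 10×12 = 192
  C (cap 13, load 9): #3 — cost 9×9 = 81
  D (cap 18, load 18): #4, #5 — cost 12×6 + 6×6 = 108
  Shipping 381, fixed 703 → total 1084.
  Any other capacity-feasible assignment to {B, C, D} ships for at least 381.
Compare {A, B, D}: its best feasible assignment gives total 1112.
Compare {A, B, C, D}: its best feasible assignment gives total 1260.
Every other set of open sites that can feasibly serve all demand totals ≥ 1112 even under its best assignment. Minimum: 1084.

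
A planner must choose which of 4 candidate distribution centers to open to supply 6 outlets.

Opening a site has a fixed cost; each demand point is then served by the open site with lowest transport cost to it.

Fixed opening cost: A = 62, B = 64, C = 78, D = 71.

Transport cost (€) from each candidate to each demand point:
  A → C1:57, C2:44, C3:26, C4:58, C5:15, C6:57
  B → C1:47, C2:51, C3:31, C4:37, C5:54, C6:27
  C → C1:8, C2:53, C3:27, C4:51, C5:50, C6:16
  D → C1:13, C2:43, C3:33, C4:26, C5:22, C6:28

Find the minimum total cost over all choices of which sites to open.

236

Open {D}: assign each demand point to its cheapest open site.
  C1→D 13, C2→D 43, C3→D 33, C4→D 26, C5→D 22, C6→D 28
  transport cost 165, fixed 71 → total 236.
Compare {C}: transport cost 205 + fixed 78 = 283.
Compare {A, D}: transport cost 151 + fixed 133 = 284.
Compare {C, D}: transport cost 142 + fixed 149 = 291.
All other subsets cost ≥ 283. Minimum total cost: 236.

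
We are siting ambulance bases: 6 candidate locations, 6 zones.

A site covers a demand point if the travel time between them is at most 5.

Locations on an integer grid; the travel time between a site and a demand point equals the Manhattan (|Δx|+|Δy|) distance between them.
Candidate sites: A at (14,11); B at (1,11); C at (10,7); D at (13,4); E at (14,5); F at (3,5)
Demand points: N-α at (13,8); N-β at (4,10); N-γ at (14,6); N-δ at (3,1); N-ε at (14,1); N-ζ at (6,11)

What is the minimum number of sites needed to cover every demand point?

Coverage sets (demand points within 5 of each site):
  A: {N-α, N-γ}
  B: {N-β, N-ζ}
  C: {N-α, N-γ}
  D: {N-α, N-γ, N-ε}
  E: {N-α, N-γ, N-ε}
  F: {N-δ}
No 2 sites suffice: every size-2 union leaves at least one demand point uncovered.
But {B, D, F} covers everything, so the minimum is 3.

3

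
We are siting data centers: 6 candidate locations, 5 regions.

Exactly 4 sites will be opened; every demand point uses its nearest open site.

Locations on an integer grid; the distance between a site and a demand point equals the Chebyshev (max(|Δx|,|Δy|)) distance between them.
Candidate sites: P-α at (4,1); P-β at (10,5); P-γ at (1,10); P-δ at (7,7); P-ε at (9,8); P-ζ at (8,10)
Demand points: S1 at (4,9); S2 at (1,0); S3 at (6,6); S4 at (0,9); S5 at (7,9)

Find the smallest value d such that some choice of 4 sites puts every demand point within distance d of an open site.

3

Open {P-α, P-β, P-γ, P-δ}.
  Farthest demand point is S1 at distance 3 (to P-γ); all others are ≤ 3.
With {P-α, P-β, P-γ, P-ε} the worst case is 3.
With {P-α, P-γ, P-δ, P-ε} the worst case is 3.
No size-4 selection achieves below 3.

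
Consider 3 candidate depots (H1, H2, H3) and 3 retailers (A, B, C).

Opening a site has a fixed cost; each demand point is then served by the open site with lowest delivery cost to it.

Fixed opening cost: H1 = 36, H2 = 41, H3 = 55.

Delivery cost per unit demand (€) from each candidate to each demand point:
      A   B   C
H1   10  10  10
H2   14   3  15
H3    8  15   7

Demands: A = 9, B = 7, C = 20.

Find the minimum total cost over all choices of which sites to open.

329

Open {H2, H3}: assign each demand point to its cheapest open site.
  A→H3 9×8=72, B→H2 7×3=21, C→H3 20×7=140
  delivery cost 233, fixed 96 → total 329.
Compare {H1, H2, H3}: delivery cost 233 + fixed 132 = 365.
Compare {H3}: delivery cost 317 + fixed 55 = 372.
Compare {H1, H3}: delivery cost 282 + fixed 91 = 373.
All other subsets cost ≥ 365. Minimum total cost: 329.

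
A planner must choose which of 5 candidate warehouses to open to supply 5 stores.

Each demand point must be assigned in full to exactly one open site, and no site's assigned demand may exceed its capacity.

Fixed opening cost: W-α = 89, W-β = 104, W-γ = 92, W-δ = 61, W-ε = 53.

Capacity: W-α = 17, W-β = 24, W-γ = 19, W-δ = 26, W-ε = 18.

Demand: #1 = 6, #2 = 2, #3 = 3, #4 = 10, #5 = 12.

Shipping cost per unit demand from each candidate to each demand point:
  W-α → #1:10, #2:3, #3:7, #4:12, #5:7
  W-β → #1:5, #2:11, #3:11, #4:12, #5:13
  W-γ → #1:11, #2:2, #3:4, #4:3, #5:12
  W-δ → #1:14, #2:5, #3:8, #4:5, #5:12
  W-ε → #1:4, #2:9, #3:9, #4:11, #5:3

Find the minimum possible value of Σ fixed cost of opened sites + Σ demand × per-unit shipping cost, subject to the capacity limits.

251

Open {W-γ, W-ε}; cheapest assignment that respects the capacities:
  W-γ (cap 19, load 15): #2, #3, #4 — cost 2×2 + 3×4 + 10×3 = 46
  W-ε (cap 18, load 18): #1, #5 — cost 6×4 + 12×3 = 60
  Shipping 106, fixed 145 → total 251.
  Any other capacity-feasible assignment to {W-γ, W-ε} ships for at least 106.
Compare {W-δ, W-ε}: its best feasible assignment gives total 258.
Compare {W-γ, W-δ, W-ε}: its best feasible assignment gives total 312.
Every other set of open sites that can feasibly serve all demand totals ≥ 258 even under its best assignment. Minimum: 251.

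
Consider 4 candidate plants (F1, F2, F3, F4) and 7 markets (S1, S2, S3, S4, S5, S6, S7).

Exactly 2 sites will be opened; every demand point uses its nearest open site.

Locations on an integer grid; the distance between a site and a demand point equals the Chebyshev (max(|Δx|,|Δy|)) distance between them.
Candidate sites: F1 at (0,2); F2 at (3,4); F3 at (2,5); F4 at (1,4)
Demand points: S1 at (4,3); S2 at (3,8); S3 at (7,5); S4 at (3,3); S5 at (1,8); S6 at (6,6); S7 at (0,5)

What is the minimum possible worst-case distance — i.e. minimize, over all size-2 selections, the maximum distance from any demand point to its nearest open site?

Open {F1, F2}.
  Farthest demand point is S2 at distance 4 (to F2); all others are ≤ 4.
With {F2, F3} the worst case is 4.
With {F2, F4} the worst case is 4.
No size-2 selection achieves below 4.

4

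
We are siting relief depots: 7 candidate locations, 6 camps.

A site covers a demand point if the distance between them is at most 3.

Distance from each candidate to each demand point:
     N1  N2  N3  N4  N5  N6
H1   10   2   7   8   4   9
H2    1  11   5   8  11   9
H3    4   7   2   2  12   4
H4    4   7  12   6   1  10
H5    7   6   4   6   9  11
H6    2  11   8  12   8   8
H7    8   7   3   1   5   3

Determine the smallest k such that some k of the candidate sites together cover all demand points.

Coverage sets (demand points within 3 of each site):
  H1: {N2}
  H2: {N1}
  H3: {N3, N4}
  H4: {N5}
  H5: {}
  H6: {N1}
  H7: {N3, N4, N6}
No 3 sites suffice: every size-3 union leaves at least one demand point uncovered.
But {H1, H2, H4, H7} covers everything, so the minimum is 4.

4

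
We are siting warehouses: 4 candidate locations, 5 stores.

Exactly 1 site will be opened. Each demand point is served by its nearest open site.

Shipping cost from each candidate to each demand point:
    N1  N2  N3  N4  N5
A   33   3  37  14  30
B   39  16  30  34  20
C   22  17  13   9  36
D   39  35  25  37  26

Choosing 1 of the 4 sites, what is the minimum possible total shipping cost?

Open {C}.
  N1→C 22, N2→C 17, N3→C 13, N4→C 9, N5→C 36  ⇒ total 97.
Compare {A}: total 117.
Compare {B}: total 139.
No size-1 selection does better; minimum is 97.

97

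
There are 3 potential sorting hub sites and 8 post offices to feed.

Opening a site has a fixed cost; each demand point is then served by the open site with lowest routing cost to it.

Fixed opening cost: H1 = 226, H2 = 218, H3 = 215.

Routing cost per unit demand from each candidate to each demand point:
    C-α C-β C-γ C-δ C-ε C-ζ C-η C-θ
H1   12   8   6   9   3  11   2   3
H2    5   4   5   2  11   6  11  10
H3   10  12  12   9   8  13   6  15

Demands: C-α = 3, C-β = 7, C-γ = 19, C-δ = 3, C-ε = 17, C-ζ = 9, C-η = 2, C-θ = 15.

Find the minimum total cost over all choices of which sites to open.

658

Open {H1}: assign each demand point to its cheapest open site.
  C-α→H1 3×12=36, C-β→H1 7×8=56, C-γ→H1 19×6=114, C-δ→H1 3×9=27, C-ε→H1 17×3=51, C-ζ→H1 9×11=99, C-η→H1 2×2=4, C-θ→H1 15×3=45
  routing cost 432, fixed 226 → total 658.
Compare {H1, H2}: routing cost 298 + fixed 444 = 742.
Compare {H2}: routing cost 557 + fixed 218 = 775.
Compare {H1, H3}: routing cost 426 + fixed 441 = 867.
All other subsets cost ≥ 742. Minimum total cost: 658.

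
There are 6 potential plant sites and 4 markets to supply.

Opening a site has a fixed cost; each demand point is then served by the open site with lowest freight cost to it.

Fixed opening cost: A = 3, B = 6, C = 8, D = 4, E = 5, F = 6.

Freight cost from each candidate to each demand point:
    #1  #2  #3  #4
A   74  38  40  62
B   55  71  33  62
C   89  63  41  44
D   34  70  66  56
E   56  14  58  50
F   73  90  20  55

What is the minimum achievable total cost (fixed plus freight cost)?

Open {D, E, F}: assign each demand point to its cheapest open site.
  #1→D 34, #2→E 14, #3→F 20, #4→E 50
  freight cost 118, fixed 15 → total 133.
Compare {C, D, E, F}: freight cost 112 + fixed 23 = 135.
Compare {A, D, E, F}: freight cost 118 + fixed 18 = 136.
Compare {A, C, D, E, F}: freight cost 112 + fixed 26 = 138.
All other subsets cost ≥ 135. Minimum total cost: 133.

133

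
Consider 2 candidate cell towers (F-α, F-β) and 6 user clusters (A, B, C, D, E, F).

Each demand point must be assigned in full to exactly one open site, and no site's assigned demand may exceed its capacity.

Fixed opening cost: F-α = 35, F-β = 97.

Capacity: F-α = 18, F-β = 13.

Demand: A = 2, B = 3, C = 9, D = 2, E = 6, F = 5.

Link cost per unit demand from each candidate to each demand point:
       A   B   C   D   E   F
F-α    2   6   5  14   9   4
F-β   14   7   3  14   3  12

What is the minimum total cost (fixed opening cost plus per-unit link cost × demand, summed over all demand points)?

Open {F-α, F-β}; cheapest assignment that respects the capacities:
  F-α (cap 18, load 18): A, C, D, F — cost 2×2 + 9×5 + 2×14 + 5×4 = 97
  F-β (cap 13, load 9): B, E — cost 3×7 + 6×3 = 39
  Shipping 136, fixed 132 → total 268.
  Any other capacity-feasible assignment to {F-α, F-β} ships for at least 136.
Total demand is 27 and no other set of sites has combined capacity ≥ 27, so {F-α, F-β} is the only feasible choice of open sites. Minimum: 268.

268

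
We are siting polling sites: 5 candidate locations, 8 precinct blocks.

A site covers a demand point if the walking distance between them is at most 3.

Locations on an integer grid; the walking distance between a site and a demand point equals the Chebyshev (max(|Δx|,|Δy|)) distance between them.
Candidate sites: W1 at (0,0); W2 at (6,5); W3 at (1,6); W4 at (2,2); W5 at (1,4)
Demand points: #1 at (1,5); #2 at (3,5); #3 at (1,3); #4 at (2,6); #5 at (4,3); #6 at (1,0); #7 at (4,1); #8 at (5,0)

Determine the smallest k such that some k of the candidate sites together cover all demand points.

2

Coverage sets (demand points within 3 of each site):
  W1: {#3, #6}
  W2: {#2, #5}
  W3: {#1, #2, #3, #4, #5}
  W4: {#1, #2, #3, #5, #6, #7, #8}
  W5: {#1, #2, #3, #4, #5, #7}
No single site covers all 8 demand points.
But {W3, W4} covers everything, so the minimum is 2.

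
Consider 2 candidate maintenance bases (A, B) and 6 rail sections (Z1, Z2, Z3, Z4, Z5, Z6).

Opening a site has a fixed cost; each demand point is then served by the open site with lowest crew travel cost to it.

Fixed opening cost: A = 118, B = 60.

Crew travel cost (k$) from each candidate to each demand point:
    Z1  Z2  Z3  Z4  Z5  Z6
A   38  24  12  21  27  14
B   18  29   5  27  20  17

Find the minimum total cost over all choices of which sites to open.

176

Open {B}: assign each demand point to its cheapest open site.
  Z1→B 18, Z2→B 29, Z3→B 5, Z4→B 27, Z5→B 20, Z6→B 17
  crew travel cost 116, fixed 60 → total 176.
Compare {A}: crew travel cost 136 + fixed 118 = 254.
Compare {A, B}: crew travel cost 102 + fixed 178 = 280.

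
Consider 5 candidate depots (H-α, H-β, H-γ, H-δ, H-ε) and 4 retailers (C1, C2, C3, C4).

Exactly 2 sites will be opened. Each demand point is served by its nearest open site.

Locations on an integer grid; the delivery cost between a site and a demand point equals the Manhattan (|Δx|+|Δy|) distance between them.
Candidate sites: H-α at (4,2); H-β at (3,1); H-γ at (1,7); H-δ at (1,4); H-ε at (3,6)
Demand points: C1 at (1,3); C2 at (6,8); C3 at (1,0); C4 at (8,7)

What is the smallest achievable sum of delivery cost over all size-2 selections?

Open {H-δ, H-ε}.
  C1→H-δ 1, C2→H-ε 5, C3→H-δ 4, C4→H-ε 6  ⇒ total 16.
Compare {H-β, H-ε}: total 18.
Compare {H-γ, H-δ}: total 18.
No size-2 selection does better; minimum is 16.

16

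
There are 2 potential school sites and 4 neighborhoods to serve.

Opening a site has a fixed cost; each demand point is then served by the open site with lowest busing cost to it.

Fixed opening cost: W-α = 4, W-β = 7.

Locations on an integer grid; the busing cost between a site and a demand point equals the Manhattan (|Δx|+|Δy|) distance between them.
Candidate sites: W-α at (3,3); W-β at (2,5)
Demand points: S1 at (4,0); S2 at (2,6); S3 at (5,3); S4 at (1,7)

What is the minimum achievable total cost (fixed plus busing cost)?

Open {W-α}: assign each demand point to its cheapest open site.
  S1→W-α 4, S2→W-α 4, S3→W-α 2, S4→W-α 6
  busing cost 16, fixed 4 → total 20.
Compare {W-α, W-β}: busing cost 10 + fixed 11 = 21.
Compare {W-β}: busing cost 16 + fixed 7 = 23.

20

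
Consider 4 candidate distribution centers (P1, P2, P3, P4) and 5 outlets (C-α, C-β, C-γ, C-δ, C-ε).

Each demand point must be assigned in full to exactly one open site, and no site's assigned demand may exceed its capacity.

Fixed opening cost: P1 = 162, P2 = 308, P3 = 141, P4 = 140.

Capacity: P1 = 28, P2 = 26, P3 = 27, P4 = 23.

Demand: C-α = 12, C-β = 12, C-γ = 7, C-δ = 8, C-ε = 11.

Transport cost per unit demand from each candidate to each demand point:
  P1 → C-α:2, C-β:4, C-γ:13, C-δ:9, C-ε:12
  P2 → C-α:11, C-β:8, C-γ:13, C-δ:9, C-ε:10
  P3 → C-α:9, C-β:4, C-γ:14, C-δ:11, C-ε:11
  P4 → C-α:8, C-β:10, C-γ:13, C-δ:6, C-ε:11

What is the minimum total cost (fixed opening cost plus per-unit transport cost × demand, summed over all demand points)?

659

Open {P1, P3}; cheapest assignment that respects the capacities:
  P1 (cap 28, load 27): C-α, C-γ, C-δ — cost 12×2 + 7×13 + 8×9 = 187
  P3 (cap 27, load 23): C-β, C-ε — cost 12×4 + 11×11 = 169
  Shipping 356, fixed 303 → total 659.
  Any other capacity-feasible assignment to {P1, P3} ships for at least 356.
Compare {P1, P4}: its best feasible assignment gives total 730.
Compare {P3, P4}: its best feasible assignment gives total 732.
Every other set of open sites that can feasibly serve all demand totals ≥ 730 even under its best assignment. Minimum: 659.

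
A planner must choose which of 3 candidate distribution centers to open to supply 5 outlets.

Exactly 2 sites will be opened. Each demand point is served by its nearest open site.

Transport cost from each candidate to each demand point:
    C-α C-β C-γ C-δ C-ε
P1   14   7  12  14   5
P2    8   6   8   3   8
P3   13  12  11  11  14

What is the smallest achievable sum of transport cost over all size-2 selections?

Open {P1, P2}.
  C-α→P2 8, C-β→P2 6, C-γ→P2 8, C-δ→P2 3, C-ε→P1 5  ⇒ total 30.
Compare {P2, P3}: total 33.
Compare {P1, P3}: total 47.

30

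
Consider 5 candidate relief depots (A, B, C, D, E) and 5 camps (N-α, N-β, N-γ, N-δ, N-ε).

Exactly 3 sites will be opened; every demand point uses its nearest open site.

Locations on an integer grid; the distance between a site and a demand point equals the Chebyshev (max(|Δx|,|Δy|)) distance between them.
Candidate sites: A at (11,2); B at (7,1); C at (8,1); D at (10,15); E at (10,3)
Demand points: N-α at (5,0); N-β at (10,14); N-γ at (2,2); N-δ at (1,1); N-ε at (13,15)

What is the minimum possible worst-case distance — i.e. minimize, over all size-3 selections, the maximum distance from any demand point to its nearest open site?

6

Open {A, B, D}.
  Farthest demand point is N-δ at distance 6 (to B); all others are ≤ 6.
With {B, C, D} the worst case is 6.
With {B, D, E} the worst case is 6.
No size-3 selection achieves below 6.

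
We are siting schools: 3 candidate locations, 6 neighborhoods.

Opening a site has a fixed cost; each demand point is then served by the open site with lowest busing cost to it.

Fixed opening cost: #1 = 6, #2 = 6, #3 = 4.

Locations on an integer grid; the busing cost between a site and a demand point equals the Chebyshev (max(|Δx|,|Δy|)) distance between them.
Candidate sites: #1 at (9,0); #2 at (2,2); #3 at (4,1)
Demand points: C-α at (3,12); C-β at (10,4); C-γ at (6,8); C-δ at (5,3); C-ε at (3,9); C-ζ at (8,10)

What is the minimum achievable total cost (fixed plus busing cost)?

Open {#3}: assign each demand point to its cheapest open site.
  C-α→#3 11, C-β→#3 6, C-γ→#3 7, C-δ→#3 2, C-ε→#3 8, C-ζ→#3 9
  busing cost 43, fixed 4 → total 47.
Compare {#2}: busing cost 42 + fixed 6 = 48.
Compare {#2, #3}: busing cost 39 + fixed 10 = 49.
Compare {#1, #2}: busing cost 38 + fixed 12 = 50.
All other subsets cost ≥ 48. Minimum total cost: 47.

47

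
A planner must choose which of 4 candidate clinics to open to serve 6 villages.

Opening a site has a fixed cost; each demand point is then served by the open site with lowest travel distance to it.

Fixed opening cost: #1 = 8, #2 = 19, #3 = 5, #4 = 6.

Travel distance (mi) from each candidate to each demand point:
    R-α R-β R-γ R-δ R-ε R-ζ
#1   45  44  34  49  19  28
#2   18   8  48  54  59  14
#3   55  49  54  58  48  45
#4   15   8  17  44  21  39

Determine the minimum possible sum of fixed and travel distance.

Open {#2, #4}: assign each demand point to its cheapest open site.
  R-α→#4 15, R-β→#2 8, R-γ→#4 17, R-δ→#4 44, R-ε→#4 21, R-ζ→#2 14
  travel distance 119, fixed 25 → total 144.
Compare {#1, #4}: travel distance 131 + fixed 14 = 145.
Compare {#2, #3, #4}: travel distance 119 + fixed 30 = 149.
Compare {#4}: travel distance 144 + fixed 6 = 150.
All other subsets cost ≥ 145. Minimum total cost: 144.

144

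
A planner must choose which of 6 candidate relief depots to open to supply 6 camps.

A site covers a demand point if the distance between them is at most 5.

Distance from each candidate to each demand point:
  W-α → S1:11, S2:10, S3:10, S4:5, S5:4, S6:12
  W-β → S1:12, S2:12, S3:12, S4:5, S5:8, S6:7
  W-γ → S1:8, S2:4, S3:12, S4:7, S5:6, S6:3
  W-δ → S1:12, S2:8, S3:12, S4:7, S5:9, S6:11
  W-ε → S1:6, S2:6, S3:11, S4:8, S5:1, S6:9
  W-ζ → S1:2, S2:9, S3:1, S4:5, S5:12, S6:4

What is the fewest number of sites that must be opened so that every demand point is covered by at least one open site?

Coverage sets (demand points within 5 of each site):
  W-α: {S4, S5}
  W-β: {S4}
  W-γ: {S2, S6}
  W-δ: {}
  W-ε: {S5}
  W-ζ: {S1, S3, S4, S6}
No 2 sites suffice: every size-2 union leaves at least one demand point uncovered.
But {W-α, W-γ, W-ζ} covers everything, so the minimum is 3.

3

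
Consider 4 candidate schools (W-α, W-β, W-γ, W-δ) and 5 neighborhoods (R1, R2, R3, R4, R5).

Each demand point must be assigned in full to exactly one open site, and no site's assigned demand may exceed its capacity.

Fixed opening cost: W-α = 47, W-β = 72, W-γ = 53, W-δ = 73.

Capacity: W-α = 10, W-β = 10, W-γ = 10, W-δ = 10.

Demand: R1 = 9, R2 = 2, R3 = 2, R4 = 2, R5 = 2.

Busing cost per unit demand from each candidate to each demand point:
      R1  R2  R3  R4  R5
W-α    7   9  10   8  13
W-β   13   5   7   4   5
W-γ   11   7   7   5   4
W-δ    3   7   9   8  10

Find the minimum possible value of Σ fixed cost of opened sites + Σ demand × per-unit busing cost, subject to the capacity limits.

Open {W-γ, W-δ}; cheapest assignment that respects the capacities:
  W-γ (cap 10, load 8): R2, R3, R4, R5 — cost 2×7 + 2×7 + 2×5 + 2×4 = 46
  W-δ (cap 10, load 9): R1 — cost 9×3 = 27
  Shipping 73, fixed 126 → total 199.
  Any other capacity-feasible assignment to {W-γ, W-δ} ships for at least 73.
Compare {W-α, W-γ}: its best feasible assignment gives total 209.
Compare {W-β, W-δ}: its best feasible assignment gives total 214.
Every other set of open sites that can feasibly serve all demand totals ≥ 209 even under its best assignment. Minimum: 199.

199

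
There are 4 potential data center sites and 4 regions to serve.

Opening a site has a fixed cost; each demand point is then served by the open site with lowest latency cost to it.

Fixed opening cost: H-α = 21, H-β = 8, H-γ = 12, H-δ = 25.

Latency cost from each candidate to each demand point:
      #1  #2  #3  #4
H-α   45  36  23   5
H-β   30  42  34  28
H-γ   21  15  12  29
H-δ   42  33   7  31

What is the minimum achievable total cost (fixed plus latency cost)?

86

Open {H-α, H-γ}: assign each demand point to its cheapest open site.
  #1→H-γ 21, #2→H-γ 15, #3→H-γ 12, #4→H-α 5
  latency cost 53, fixed 33 → total 86.
Compare {H-γ}: latency cost 77 + fixed 12 = 89.
Compare {H-α, H-β, H-γ}: latency cost 53 + fixed 41 = 94.
Compare {H-β, H-γ}: latency cost 76 + fixed 20 = 96.
All other subsets cost ≥ 89. Minimum total cost: 86.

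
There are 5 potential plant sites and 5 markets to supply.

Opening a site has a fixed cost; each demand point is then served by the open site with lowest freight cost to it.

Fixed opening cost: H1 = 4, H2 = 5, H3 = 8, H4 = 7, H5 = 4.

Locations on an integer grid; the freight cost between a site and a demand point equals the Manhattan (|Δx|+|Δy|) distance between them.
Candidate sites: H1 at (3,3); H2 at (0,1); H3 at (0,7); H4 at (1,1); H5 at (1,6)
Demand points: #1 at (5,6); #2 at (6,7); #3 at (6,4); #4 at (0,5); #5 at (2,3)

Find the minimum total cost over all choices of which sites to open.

25

Open {H1, H5}: assign each demand point to its cheapest open site.
  #1→H5 4, #2→H5 6, #3→H1 4, #4→H5 2, #5→H1 1
  freight cost 17, fixed 8 → total 25.
Compare {H1}: freight cost 22 + fixed 4 = 26.
Compare {H5}: freight cost 23 + fixed 4 = 27.
Compare {H1, H2}: freight cost 21 + fixed 9 = 30.
All other subsets cost ≥ 26. Minimum total cost: 25.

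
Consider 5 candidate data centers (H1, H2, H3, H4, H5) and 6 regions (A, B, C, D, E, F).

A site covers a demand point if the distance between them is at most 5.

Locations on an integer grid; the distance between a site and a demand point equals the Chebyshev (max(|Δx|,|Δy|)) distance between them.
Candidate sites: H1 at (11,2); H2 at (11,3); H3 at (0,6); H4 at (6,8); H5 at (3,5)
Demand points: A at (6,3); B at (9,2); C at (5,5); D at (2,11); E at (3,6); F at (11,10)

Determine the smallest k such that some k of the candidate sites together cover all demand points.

2

Coverage sets (demand points within 5 of each site):
  H1: {A, B}
  H2: {A, B}
  H3: {C, D, E}
  H4: {A, C, D, E, F}
  H5: {A, C, E}
No single site covers all 6 demand points.
But {H1, H4} covers everything, so the minimum is 2.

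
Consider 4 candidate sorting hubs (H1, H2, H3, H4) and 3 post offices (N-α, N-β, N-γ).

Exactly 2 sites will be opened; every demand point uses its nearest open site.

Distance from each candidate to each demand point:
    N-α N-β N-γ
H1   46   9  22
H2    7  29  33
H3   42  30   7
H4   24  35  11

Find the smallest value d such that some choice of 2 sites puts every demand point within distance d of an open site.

22

Open {H1, H2}.
  Farthest demand point is N-γ at distance 22 (to H1); all others are ≤ 22.
With {H1, H4} the worst case is 24.
With {H2, H3} the worst case is 29.
No size-2 selection achieves below 22.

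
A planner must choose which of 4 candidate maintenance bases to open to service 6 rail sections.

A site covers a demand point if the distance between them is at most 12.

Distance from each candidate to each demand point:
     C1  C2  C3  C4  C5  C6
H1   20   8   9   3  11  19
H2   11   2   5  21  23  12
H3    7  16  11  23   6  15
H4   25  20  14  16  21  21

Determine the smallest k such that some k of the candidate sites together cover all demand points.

2

Coverage sets (demand points within 12 of each site):
  H1: {C2, C3, C4, C5}
  H2: {C1, C2, C3, C6}
  H3: {C1, C3, C5}
  H4: {}
No single site covers all 6 demand points.
But {H1, H2} covers everything, so the minimum is 2.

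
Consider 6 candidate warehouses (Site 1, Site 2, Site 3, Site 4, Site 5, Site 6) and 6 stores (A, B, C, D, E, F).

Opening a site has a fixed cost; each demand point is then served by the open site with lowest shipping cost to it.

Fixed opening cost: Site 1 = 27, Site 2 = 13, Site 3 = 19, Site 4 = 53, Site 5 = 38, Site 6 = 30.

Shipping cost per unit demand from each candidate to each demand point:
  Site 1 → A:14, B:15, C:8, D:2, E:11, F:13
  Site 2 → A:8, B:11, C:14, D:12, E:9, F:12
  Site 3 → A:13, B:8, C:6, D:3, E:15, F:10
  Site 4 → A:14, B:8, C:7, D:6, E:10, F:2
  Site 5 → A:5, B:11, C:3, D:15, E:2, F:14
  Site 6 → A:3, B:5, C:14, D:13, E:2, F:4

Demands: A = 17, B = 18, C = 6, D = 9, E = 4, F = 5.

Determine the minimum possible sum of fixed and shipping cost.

Open {Site 3, Site 6}: assign each demand point to its cheapest open site.
  A→Site 6 17×3=51, B→Site 6 18×5=90, C→Site 3 6×6=36, D→Site 3 9×3=27, E→Site 6 4×2=8, F→Site 6 5×4=20
  shipping cost 232, fixed 49 → total 281.
Compare {Site 1, Site 6}: shipping cost 235 + fixed 57 = 292.
Compare {Site 2, Site 3, Site 6}: shipping cost 232 + fixed 62 = 294.
Compare {Site 1, Site 3, Site 6}: shipping cost 223 + fixed 76 = 299.
All other subsets cost ≥ 292. Minimum total cost: 281.

281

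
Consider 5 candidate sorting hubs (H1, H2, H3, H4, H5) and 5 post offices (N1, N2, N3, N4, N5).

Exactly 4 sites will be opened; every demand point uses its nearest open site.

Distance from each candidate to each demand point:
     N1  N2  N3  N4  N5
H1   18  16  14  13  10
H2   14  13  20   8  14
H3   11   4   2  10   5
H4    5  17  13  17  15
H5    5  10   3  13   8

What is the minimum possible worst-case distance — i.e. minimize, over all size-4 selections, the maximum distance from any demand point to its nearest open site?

8

Open {H1, H2, H3, H4}.
  Farthest demand point is N4 at distance 8 (to H2); all others are ≤ 8.
With {H1, H2, H3, H5} the worst case is 8.
With {H2, H3, H4, H5} the worst case is 8.
No size-4 selection achieves below 8.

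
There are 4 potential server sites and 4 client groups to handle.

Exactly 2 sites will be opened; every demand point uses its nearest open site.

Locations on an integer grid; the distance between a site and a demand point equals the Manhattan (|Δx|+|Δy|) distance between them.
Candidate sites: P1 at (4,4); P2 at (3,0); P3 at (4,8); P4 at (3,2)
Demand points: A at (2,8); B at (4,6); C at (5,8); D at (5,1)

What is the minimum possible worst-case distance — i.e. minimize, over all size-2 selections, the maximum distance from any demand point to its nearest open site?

3

Open {P2, P3}.
  Farthest demand point is D at distance 3 (to P2); all others are ≤ 3.
With {P3, P4} the worst case is 3.
With {P1, P3} the worst case is 4.
No size-2 selection achieves below 3.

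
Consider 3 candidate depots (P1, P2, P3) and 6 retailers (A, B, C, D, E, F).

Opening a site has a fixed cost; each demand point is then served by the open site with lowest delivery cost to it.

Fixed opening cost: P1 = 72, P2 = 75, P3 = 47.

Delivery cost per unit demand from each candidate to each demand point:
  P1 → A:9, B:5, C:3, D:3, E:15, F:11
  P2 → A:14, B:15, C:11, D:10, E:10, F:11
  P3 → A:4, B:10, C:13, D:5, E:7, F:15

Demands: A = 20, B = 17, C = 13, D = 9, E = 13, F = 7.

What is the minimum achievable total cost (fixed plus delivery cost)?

518

Open {P1, P3}: assign each demand point to its cheapest open site.
  A→P3 20×4=80, B→P1 17×5=85, C→P1 13×3=39, D→P1 9×3=27, E→P3 13×7=91, F→P1 7×11=77
  delivery cost 399, fixed 119 → total 518.
Compare {P1, P2, P3}: delivery cost 399 + fixed 194 = 593.
Compare {P1}: delivery cost 603 + fixed 72 = 675.
Compare {P1, P2}: delivery cost 538 + fixed 147 = 685.
All other subsets cost ≥ 593. Minimum total cost: 518.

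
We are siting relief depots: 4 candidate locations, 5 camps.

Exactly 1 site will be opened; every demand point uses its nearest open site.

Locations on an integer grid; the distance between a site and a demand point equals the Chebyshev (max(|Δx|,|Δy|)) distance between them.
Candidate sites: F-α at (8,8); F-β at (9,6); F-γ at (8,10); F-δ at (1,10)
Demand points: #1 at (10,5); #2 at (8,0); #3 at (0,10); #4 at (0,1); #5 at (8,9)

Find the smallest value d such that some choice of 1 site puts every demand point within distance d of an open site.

8

Open {F-α}.
  Farthest demand point is #2 at distance 8 (to F-α); all others are ≤ 8.
With {F-β} the worst case is 9.
With {F-γ} the worst case is 10.
No size-1 selection achieves below 8.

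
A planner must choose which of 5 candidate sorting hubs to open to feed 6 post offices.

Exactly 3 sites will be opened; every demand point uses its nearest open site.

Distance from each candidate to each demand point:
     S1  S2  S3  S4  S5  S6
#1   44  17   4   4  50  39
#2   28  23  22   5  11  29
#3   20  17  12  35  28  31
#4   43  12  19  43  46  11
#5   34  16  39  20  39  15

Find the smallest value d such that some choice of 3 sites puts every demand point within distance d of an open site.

20

Open {#2, #3, #4}.
  Farthest demand point is S1 at distance 20 (to #3); all others are ≤ 20.
With {#2, #3, #5} the worst case is 20.
With {#1, #2, #4} the worst case is 28.
No size-3 selection achieves below 20.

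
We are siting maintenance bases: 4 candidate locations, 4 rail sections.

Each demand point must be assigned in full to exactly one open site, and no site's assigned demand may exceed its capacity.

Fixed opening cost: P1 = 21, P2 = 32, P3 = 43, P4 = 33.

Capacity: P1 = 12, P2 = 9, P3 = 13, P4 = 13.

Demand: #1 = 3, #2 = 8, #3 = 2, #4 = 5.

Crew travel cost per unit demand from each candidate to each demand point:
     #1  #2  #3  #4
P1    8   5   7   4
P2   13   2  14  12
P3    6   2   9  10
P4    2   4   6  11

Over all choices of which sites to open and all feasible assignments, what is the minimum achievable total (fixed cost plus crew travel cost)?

Open {P1, P4}; cheapest assignment that respects the capacities:
  P1 (cap 12, load 5): #4 — cost 5×4 = 20
  P4 (cap 13, load 13): #1, #2, #3 — cost 3×2 + 8×4 + 2×6 = 50
  Shipping 70, fixed 54 → total 124.
  Any other capacity-feasible assignment to {P1, P4} ships for at least 70.
Compare {P1, P2}: its best feasible assignment gives total 127.
Compare {P1, P3}: its best feasible assignment gives total 132.
Every other set of open sites that can feasibly serve all demand totals ≥ 127 even under its best assignment. Minimum: 124.

124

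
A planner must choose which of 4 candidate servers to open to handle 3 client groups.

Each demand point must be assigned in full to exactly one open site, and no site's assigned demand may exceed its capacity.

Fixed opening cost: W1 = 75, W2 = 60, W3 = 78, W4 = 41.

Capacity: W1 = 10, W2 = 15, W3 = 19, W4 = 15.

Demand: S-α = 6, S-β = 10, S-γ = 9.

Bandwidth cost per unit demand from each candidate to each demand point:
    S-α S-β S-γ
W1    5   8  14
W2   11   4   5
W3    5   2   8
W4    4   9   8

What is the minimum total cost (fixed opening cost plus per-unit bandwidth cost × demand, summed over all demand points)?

233

Open {W2, W3}; cheapest assignment that respects the capacities:
  W2 (cap 15, load 9): S-γ — cost 9×5 = 45
  W3 (cap 19, load 16): S-α, S-β — cost 6×5 + 10×2 = 50
  Shipping 95, fixed 138 → total 233.
  Any other capacity-feasible assignment to {W2, W3} ships for at least 95.
Compare {W3, W4}: its best feasible assignment gives total 235.
Compare {W2, W4}: its best feasible assignment gives total 237.
Every other set of open sites that can feasibly serve all demand totals ≥ 235 even under its best assignment. Minimum: 233.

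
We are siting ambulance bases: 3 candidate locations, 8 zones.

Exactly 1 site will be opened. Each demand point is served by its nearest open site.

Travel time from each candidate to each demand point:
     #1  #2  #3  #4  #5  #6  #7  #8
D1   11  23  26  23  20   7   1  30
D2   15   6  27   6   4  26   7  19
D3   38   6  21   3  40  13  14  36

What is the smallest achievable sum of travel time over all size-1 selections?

Open {D2}.
  #1→D2 15, #2→D2 6, #3→D2 27, #4→D2 6, #5→D2 4, #6→D2 26, #7→D2 7, #8→D2 19  ⇒ total 110.
Compare {D1}: total 141.
Compare {D3}: total 171.

110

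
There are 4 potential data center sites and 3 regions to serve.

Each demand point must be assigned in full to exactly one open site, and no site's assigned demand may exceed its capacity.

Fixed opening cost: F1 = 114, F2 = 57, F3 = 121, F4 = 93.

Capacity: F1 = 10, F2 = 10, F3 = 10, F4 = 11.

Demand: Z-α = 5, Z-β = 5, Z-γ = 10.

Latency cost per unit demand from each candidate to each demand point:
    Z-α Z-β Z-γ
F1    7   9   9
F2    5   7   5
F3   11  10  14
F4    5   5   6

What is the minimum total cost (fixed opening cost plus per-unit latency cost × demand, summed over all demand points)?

250

Open {F2, F4}; cheapest assignment that respects the capacities:
  F2 (cap 10, load 10): Z-γ — cost 10×5 = 50
  F4 (cap 11, load 10): Z-α, Z-β — cost 5×5 + 5×5 = 50
  Shipping 100, fixed 150 → total 250.
  Any other capacity-feasible assignment to {F2, F4} ships for at least 100.
Compare {F1, F2}: its best feasible assignment gives total 301.
Compare {F2, F3}: its best feasible assignment gives total 333.
Every other set of open sites that can feasibly serve all demand totals ≥ 301 even under its best assignment. Minimum: 250.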